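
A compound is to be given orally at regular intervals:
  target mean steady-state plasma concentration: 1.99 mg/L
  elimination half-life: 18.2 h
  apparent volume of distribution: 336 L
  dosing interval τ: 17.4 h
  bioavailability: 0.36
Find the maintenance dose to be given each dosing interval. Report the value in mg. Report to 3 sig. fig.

1230 mg

k = ln2 / t½ = 0.693147 / 18.2 = 0.03809 h⁻¹
CL = k × Vd = 0.03809 × 336 = 12.80 L/h
At steady state, F × (Dose/τ) = Css × CL.
Dose = Css × CL × τ / F = 1.99 × 12.80 × 17.4 / 0.36 = 1231 mg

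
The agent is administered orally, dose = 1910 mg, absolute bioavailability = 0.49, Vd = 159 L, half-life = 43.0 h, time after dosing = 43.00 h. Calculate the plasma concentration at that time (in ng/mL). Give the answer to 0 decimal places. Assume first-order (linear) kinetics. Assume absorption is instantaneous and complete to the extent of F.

Amount reaching circulation = F × Dose = 0.49 × 1910 = 935.9 mg
C₀ = F·Dose / Vd = 935.9 / 159 = 5.886 mg/L
k = ln2 / t½ = 0.693147 / 43.0 = 0.01612 h⁻¹
t / t½ = 43.00 / 43.0 = 1 half-lives
C = C₀ × (1/2)^1 = 5.886 × 0.5000 = 2.943 mg/L
Convert: 2.943 mg/L × 1000 = 2943 ng/mL

2943 ng/mL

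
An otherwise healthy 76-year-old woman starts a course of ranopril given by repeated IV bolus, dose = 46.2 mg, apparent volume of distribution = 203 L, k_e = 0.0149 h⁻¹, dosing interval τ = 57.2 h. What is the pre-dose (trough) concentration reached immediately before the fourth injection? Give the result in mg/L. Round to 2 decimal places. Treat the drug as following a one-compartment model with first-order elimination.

0.16 mg/L

C₀ per dose = Dose / Vd = 46.2 / 203 = 0.2276 mg/L
Fraction remaining after one interval: r = e^(−kτ) = e^(−0.01490 × 57.2) = 0.4264
Before dose 4, 3 doses have been given (aged 1τ, 2τ, 3τ).
C_trough = C₀ × (r + r² + … + r^3) = C₀ × r(1−r^3)/(1−r)
        = 0.2276 × 0.4264 × (1 − 0.07753) / (1 − 0.4264) = 0.1561 mg/L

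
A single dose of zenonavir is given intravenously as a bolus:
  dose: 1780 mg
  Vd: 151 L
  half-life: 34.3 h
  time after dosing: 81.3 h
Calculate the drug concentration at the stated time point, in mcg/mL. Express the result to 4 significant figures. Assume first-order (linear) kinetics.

C₀ = Dose / Vd = 1780 / 151 = 11.79 mg/L
k = ln2 / t½ = 0.693147 / 34.3 = 0.02021 h⁻¹
C = C₀ · e^(−k·t) = 11.79 × e^(−0.02021 × 81.3)
  = 11.79 × 0.1934 = 2.280 mg/L
(2.280 mg/L = 2.280 mcg/mL)

2.280 mcg/mL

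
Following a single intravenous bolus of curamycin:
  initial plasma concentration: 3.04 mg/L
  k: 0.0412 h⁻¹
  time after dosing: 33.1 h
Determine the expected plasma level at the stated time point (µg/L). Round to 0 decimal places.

C = C₀ · e^(−k·t) = 3.040 × e^(−0.04120 × 33.1)
  = 3.040 × 0.2557 = 0.7773 mg/L
Convert: 0.7773 mg/L × 1000 = 777.3 µg/L

777 µg/L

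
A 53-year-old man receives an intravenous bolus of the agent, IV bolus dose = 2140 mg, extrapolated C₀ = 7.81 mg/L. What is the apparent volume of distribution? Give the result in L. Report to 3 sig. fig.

274 L

Vd = Dose / C₀ = 2140 / 7.81 = 274.0 L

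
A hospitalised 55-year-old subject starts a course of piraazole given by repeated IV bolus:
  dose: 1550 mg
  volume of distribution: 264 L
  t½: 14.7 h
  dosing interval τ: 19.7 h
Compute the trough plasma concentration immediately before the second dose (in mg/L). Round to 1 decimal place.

2.3 mg/L

C₀ per dose = Dose / Vd = 1550 / 264 = 5.871 mg/L
k = ln2 / t½ = 0.693147 / 14.7 = 0.04715 h⁻¹
Fraction remaining after one interval: r = e^(−kτ) = e^(−0.04715 × 19.7) = 0.3950
Before dose 2, 1 dose has been given (aged 1τ).
C_trough = C₀ × r = 5.871 × 0.3950 = 2.319 mg/L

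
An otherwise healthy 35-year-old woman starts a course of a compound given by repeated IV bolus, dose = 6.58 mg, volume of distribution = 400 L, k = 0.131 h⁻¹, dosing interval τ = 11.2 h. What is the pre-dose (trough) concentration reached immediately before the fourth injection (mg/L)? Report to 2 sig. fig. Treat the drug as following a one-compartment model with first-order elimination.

C₀ per dose = Dose / Vd = 6.58 / 400 = 0.01645 mg/L
Fraction remaining after one interval: r = e^(−kτ) = e^(−0.1310 × 11.2) = 0.2306
Before dose 4, 3 doses have been given (aged 1τ, 2τ, 3τ).
C_trough = C₀ × (r + r² + … + r^3) = C₀ × r(1−r^3)/(1−r)
        = 0.01645 × 0.2306 × (1 − 0.01226) / (1 − 0.2306) = 0.004870 mg/L

0.0049 mg/L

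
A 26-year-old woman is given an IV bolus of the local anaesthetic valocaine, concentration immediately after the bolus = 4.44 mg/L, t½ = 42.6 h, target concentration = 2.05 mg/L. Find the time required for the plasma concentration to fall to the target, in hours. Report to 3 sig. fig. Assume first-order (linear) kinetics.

47.5 h

k = ln2 / t½ = 0.693147 / 42.6 = 0.01627 h⁻¹
t = ln(C₀ / C) / k = ln(4.440 / 2.05) / 0.01627
  = ln(2.166) / 0.01627 = 0.7729 / 0.01627 = 47.50 h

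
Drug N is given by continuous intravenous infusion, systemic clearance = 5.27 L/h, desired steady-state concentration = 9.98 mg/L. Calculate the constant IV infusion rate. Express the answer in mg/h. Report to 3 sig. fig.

At steady state, infusion rate R₀ = Css × CL = 9.98 × 5.270 = 52.59 mg/h

52.6 mg/h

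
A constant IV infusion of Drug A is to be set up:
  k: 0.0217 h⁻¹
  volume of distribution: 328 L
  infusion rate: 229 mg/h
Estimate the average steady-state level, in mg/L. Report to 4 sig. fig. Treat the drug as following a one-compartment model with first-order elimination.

32.17 mg/L

CL = k × Vd = 0.02170 × 328 = 7.118 L/h
At steady state Css = R₀ / CL = 229 / 7.118 = 32.17 mg/L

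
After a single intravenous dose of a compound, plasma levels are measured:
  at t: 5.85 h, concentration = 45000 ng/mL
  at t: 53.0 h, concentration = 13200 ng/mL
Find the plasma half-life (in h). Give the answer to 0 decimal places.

27 h

k = ln(C₁/C₂) / (t₂ − t₁) = ln(45000/13200) / (53.0 − 5.85)
  = 1.226 / 47.15 = 0.02600 h⁻¹
t½ = ln2 / k = 0.693147 / 0.02600 = 26.66 h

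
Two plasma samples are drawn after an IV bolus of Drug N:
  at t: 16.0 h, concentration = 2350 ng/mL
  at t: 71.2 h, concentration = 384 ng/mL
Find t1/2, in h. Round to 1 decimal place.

21.1 h

k = ln(C₁/C₂) / (t₂ − t₁) = ln(2350/384) / (71.2 − 16.0)
  = 1.812 / 55.20 = 0.03283 h⁻¹
t½ = ln2 / k = 0.693147 / 0.03283 = 21.11 h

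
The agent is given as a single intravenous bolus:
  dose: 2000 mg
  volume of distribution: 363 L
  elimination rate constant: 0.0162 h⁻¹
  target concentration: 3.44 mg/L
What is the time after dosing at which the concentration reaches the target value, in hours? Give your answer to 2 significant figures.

29 h

C₀ = Dose / Vd = 2000 / 363 = 5.510 mg/L
t = ln(C₀ / C) / k = ln(5.510 / 3.44) / 0.01620
  = ln(1.602) / 0.01620 = 0.4713 / 0.01620 = 29.09 h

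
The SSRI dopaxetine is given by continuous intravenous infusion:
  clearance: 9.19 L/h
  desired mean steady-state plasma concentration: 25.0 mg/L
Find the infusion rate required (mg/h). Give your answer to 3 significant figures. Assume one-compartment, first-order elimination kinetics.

230 mg/h

At steady state, infusion rate R₀ = Css × CL = 25.0 × 9.190 = 229.8 mg/h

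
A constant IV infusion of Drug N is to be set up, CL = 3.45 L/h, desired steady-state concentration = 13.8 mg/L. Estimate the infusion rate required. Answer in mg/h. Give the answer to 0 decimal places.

At steady state, infusion rate R₀ = Css × CL = 13.8 × 3.450 = 47.61 mg/h

48 mg/h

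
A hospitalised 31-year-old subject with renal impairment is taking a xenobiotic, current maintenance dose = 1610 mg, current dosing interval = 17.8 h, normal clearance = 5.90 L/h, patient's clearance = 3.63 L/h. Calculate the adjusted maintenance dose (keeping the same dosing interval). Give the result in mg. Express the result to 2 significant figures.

990 mg

To keep the same average steady-state level, dosing rate must scale with clearance.
CL ratio = 3.63 / 5.90 = 0.6153
New dose (same interval) = 1610 × 0.6153 = 990.6 mg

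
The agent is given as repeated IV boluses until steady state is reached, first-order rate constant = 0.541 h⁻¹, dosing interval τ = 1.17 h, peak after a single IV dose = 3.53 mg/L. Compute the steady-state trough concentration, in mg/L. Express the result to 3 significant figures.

e^(−kτ) = e^(−0.5410 × 1.17) = 0.5310
Accumulation ratio R = 1 / (1 − e^(−kτ)) = 1 / (1 − 0.5310) = 2.132
Steady-state trough = C₀ × R × e^(−kτ) = 3.53 × 2.132 × 0.5310 = 3.996 mg/L

4.00 mg/L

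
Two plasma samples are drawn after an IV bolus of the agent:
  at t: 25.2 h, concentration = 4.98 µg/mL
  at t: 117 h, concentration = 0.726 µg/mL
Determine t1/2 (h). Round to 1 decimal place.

33.0 h

k = ln(C₁/C₂) / (t₂ − t₁) = ln(4.98/0.726) / (117 − 25.2)
  = 1.926 / 91.80 = 0.02098 h⁻¹
t½ = ln2 / k = 0.693147 / 0.02098 = 33.04 h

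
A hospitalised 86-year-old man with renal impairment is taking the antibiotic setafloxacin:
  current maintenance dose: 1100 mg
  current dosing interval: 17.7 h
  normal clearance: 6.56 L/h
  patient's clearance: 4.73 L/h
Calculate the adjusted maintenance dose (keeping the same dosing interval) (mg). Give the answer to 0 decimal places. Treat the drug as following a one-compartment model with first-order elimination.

To keep the same average steady-state level, dosing rate must scale with clearance.
CL ratio = 4.73 / 6.56 = 0.7210
New dose (same interval) = 1100 × 0.7210 = 793.1 mg

793 mg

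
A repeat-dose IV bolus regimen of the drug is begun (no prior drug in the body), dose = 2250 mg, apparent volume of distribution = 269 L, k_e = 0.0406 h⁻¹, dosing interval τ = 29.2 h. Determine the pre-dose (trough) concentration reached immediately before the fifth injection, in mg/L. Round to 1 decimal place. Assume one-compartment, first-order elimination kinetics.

C₀ per dose = Dose / Vd = 2250 / 269 = 8.364 mg/L
Fraction remaining after one interval: r = e^(−kτ) = e^(−0.04060 × 29.2) = 0.3056
Before dose 5, 4 doses have been given (aged 1τ, 2τ, 3τ, 4τ).
C_trough = C₀ × (r + r² + … + r^4) = C₀ × r(1−r^4)/(1−r)
        = 8.364 × 0.3056 × (1 − 0.008722) / (1 − 0.3056) = 3.649 mg/L

3.6 mg/L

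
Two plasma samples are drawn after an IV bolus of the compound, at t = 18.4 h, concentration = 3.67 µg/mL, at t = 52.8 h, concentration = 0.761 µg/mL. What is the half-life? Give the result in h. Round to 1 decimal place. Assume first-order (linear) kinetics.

k = ln(C₁/C₂) / (t₂ − t₁) = ln(3.67/0.761) / (52.8 − 18.4)
  = 1.573 / 34.40 = 0.04573 h⁻¹
t½ = ln2 / k = 0.693147 / 0.04573 = 15.16 h

15.2 h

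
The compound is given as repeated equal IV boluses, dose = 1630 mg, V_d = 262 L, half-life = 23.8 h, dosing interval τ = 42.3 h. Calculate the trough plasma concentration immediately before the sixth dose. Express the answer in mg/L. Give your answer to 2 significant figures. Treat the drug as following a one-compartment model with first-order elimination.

2.6 mg/L

C₀ per dose = Dose / Vd = 1630 / 262 = 6.221 mg/L
k = ln2 / t½ = 0.693147 / 23.8 = 0.02912 h⁻¹
Fraction remaining after one interval: r = e^(−kτ) = e^(−0.02912 × 42.3) = 0.2918
Before dose 6, 5 doses have been given (aged 1τ, 2τ, 3τ, 4τ, 5τ).
C_trough = C₀ × (r + r² + … + r^5) = C₀ × r(1−r^5)/(1−r)
        = 6.221 × 0.2918 × (1 − 0.002116) / (1 − 0.2918) = 2.558 mg/L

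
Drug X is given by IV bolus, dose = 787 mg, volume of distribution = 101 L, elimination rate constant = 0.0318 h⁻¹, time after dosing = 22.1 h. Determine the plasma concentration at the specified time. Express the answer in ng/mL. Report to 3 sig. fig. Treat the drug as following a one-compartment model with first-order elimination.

C₀ = Dose / Vd = 787.0 / 101 = 7.792 mg/L
C = C₀ · e^(−k·t) = 7.792 × e^(−0.03180 × 22.1)
  = 7.792 × 0.4952 = 3.859 mg/L
Convert: 3.859 mg/L × 1000 = 3859 ng/mL

3860 ng/mL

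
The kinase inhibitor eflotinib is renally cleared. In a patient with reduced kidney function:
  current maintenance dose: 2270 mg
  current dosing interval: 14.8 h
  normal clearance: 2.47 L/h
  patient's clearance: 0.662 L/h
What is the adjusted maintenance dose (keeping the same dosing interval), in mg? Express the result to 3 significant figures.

To keep the same average steady-state level, dosing rate must scale with clearance.
CL ratio = 0.662 / 2.47 = 0.2680
New dose (same interval) = 2270 × 0.2680 = 608.4 mg

608 mg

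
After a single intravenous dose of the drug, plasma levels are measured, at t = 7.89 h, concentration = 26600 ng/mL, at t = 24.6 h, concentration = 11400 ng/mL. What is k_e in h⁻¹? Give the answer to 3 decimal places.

k = ln(C₁/C₂) / (t₂ − t₁) = ln(26600/11400) / (24.6 − 7.89)
  = 0.8473 / 16.71 = 0.05071 h⁻¹

0.051 h⁻¹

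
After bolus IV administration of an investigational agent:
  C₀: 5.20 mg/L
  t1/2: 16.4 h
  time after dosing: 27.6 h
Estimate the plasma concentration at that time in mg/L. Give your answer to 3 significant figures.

k = ln2 / t½ = 0.693147 / 16.4 = 0.04227 h⁻¹
C = C₀ · e^(−k·t) = 5.200 × e^(−0.04227 × 27.6)
  = 5.200 × 0.3114 = 1.619 mg/L

1.62 mg/L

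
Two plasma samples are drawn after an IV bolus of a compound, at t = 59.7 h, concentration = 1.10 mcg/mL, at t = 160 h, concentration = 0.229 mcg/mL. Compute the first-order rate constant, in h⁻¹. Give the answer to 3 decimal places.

k = ln(C₁/C₂) / (t₂ − t₁) = ln(1.10/0.229) / (160 − 59.7)
  = 1.569 / 100.3 = 0.01564 h⁻¹

0.016 h⁻¹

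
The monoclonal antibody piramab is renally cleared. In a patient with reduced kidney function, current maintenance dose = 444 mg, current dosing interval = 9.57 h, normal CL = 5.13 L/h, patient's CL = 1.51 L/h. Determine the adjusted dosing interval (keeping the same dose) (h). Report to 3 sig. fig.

To keep the same average steady-state level, dosing rate must scale with clearance.
CL ratio = 1.51 / 5.13 = 0.2943
New interval (same dose) = 9.57 / 0.2943 = 32.52 h

32.5 h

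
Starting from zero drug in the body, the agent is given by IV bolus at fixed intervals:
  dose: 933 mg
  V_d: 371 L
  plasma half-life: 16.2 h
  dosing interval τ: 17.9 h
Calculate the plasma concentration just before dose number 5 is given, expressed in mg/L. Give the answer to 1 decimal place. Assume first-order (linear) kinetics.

C₀ per dose = Dose / Vd = 933 / 371 = 2.515 mg/L
k = ln2 / t½ = 0.693147 / 16.2 = 0.04279 h⁻¹
Fraction remaining after one interval: r = e^(−kτ) = e^(−0.04279 × 17.9) = 0.4649
Before dose 5, 4 doses have been given (aged 1τ, 2τ, 3τ, 4τ).
C_trough = C₀ × (r + r² + … + r^4) = C₀ × r(1−r^4)/(1−r)
        = 2.515 × 0.4649 × (1 − 0.04671) / (1 − 0.4649) = 2.083 mg/L

2.1 mg/L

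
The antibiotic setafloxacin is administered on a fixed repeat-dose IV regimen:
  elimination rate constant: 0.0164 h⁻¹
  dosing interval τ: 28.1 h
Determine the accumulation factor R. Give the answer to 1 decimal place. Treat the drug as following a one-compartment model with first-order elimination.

2.7

e^(−kτ) = e^(−0.01640 × 28.1) = 0.6308
Accumulation ratio R = 1 / (1 − e^(−kτ)) = 1 / (1 − 0.6308) = 2.709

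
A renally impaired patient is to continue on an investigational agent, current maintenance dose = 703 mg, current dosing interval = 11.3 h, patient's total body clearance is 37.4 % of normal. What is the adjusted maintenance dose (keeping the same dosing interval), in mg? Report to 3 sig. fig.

263 mg

To keep the same average steady-state level, dosing rate must scale with clearance.
CL ratio = 37.4 / 100 = 0.3740
New dose (same interval) = 703 × 0.3740 = 262.9 mg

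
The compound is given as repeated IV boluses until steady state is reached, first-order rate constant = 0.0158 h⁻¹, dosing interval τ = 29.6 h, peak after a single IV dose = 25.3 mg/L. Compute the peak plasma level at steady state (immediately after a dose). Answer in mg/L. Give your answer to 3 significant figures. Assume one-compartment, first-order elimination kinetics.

e^(−kτ) = e^(−0.01580 × 29.6) = 0.6265
Accumulation ratio R = 1 / (1 − e^(−kτ)) = 1 / (1 − 0.6265) = 2.677
Steady-state peak = C₀ × R = 25.3 × 2.677 = 67.73 mg/L

67.7 mg/L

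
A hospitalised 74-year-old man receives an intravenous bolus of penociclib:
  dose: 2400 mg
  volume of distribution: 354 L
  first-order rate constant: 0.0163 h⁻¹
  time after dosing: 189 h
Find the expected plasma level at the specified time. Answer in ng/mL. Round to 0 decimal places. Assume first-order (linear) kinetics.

311 ng/mL

C₀ = Dose / Vd = 2400 / 354 = 6.780 mg/L
C = C₀ · e^(−k·t) = 6.780 × e^(−0.01630 × 189)
  = 6.780 × 0.04593 = 0.3114 mg/L
Convert: 0.3114 mg/L × 1000 = 311.4 ng/mL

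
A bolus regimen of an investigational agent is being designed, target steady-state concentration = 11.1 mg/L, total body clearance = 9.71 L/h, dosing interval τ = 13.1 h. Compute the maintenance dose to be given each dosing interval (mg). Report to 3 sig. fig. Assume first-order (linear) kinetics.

1410 mg

At steady state, Dose/τ = Css × CL.
Dose = Css × CL × τ = 11.1 × 9.710 × 13.1 = 1412 mg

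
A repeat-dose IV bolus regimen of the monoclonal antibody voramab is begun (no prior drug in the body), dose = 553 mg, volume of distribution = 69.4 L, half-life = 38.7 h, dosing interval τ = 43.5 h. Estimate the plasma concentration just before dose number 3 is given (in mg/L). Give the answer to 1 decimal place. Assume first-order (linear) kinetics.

5.3 mg/L

C₀ per dose = Dose / Vd = 553 / 69.4 = 7.968 mg/L
k = ln2 / t½ = 0.693147 / 38.7 = 0.01791 h⁻¹
Fraction remaining after one interval: r = e^(−kτ) = e^(−0.01791 × 43.5) = 0.4588
Before dose 3, 2 doses have been given (aged 1τ, 2τ).
C_trough = C₀ × (r + r²) = 7.968 × (0.4588 + 0.2105) = 5.333 mg/L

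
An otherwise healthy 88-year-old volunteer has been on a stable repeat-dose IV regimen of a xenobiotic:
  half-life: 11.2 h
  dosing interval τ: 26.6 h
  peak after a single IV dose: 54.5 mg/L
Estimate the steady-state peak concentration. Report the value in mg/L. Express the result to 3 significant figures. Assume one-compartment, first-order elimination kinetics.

67.5 mg/L

k = ln2 / t½ = 0.693147 / 11.2 = 0.06189 h⁻¹
e^(−kτ) = e^(−0.06189 × 26.6) = 0.1928
Accumulation ratio R = 1 / (1 − e^(−kτ)) = 1 / (1 − 0.1928) = 1.239
Steady-state peak = C₀ × R = 54.5 × 1.239 = 67.53 mg/L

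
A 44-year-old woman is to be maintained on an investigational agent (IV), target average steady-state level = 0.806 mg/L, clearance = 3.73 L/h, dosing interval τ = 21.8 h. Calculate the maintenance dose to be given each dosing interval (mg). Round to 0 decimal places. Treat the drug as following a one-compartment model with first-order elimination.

66 mg

At steady state, Dose/τ = Css × CL.
Dose = Css × CL × τ = 0.806 × 3.730 × 21.8 = 65.54 mg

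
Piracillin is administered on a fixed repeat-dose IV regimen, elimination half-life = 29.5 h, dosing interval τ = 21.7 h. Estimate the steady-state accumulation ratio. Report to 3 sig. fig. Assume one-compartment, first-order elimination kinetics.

2.50

k = ln2 / t½ = 0.693147 / 29.5 = 0.02350 h⁻¹
e^(−kτ) = e^(−0.02350 × 21.7) = 0.6005
Accumulation ratio R = 1 / (1 − e^(−kτ)) = 1 / (1 − 0.6005) = 2.503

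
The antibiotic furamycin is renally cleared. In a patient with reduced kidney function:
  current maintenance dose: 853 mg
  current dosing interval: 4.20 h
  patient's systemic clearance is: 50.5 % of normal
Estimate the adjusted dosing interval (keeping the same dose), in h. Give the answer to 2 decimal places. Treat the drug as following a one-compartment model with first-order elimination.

To keep the same average steady-state level, dosing rate must scale with clearance.
CL ratio = 50.5 / 100 = 0.5050
New interval (same dose) = 4.20 / 0.5050 = 8.317 h

8.32 h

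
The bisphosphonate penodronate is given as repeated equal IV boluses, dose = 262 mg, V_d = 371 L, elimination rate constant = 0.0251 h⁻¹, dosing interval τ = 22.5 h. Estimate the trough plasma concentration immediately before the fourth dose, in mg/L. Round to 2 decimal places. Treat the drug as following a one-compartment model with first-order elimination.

0.76 mg/L

C₀ per dose = Dose / Vd = 262 / 371 = 0.7062 mg/L
Fraction remaining after one interval: r = e^(−kτ) = e^(−0.02510 × 22.5) = 0.5685
Before dose 4, 3 doses have been given (aged 1τ, 2τ, 3τ).
C_trough = C₀ × (r + r² + … + r^3) = C₀ × r(1−r^3)/(1−r)
        = 0.7062 × 0.5685 × (1 − 0.1837) / (1 − 0.5685) = 0.7595 mg/L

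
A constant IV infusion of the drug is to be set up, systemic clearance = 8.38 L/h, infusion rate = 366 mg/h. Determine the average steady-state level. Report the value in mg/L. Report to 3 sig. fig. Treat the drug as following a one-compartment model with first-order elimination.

43.7 mg/L

At steady state Css = R₀ / CL = 366 / 8.380 = 43.68 mg/L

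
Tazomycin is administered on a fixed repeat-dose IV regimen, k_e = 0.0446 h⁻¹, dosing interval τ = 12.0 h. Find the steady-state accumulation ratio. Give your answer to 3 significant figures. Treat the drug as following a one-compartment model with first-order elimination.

e^(−kτ) = e^(−0.04460 × 12.0) = 0.5856
Accumulation ratio R = 1 / (1 − e^(−kτ)) = 1 / (1 − 0.5856) = 2.413

2.41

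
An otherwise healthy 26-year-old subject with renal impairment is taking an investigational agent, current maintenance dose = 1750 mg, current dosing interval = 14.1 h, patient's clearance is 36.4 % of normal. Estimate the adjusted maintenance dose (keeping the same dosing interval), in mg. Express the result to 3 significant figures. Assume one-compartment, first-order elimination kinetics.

637 mg

To keep the same average steady-state level, dosing rate must scale with clearance.
CL ratio = 36.4 / 100 = 0.3640
New dose (same interval) = 1750 × 0.3640 = 637.0 mg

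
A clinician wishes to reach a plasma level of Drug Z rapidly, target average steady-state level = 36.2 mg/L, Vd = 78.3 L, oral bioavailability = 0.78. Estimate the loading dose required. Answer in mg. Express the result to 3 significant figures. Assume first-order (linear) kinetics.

LD = Css × Vd / F = 36.2 × 78.3 / 0.78 = 3634 mg

3630 mg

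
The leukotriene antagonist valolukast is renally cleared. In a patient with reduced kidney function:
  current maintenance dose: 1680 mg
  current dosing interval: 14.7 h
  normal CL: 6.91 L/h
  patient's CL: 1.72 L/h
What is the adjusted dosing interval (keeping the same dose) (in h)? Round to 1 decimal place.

59.1 h

To keep the same average steady-state level, dosing rate must scale with clearance.
CL ratio = 1.72 / 6.91 = 0.2489
New interval (same dose) = 14.7 / 0.2489 = 59.06 h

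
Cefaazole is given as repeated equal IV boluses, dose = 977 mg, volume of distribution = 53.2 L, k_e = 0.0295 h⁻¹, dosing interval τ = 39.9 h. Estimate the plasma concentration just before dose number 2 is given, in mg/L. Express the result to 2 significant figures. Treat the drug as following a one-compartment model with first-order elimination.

5.7 mg/L

C₀ per dose = Dose / Vd = 977 / 53.2 = 18.36 mg/L
Fraction remaining after one interval: r = e^(−kτ) = e^(−0.02950 × 39.9) = 0.3082
Before dose 2, 1 dose has been given (aged 1τ).
C_trough = C₀ × r = 18.36 × 0.3082 = 5.659 mg/L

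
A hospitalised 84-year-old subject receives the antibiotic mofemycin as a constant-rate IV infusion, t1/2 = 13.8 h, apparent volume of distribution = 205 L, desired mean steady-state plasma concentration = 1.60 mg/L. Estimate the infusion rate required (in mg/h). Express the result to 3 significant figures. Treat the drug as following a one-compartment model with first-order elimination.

k = ln2 / t½ = 0.693147 / 13.8 = 0.05023 h⁻¹
CL = k × Vd = 0.05023 × 205 = 10.30 L/h
At steady state, infusion rate R₀ = Css × CL = 1.60 × 10.30 = 16.48 mg/h

16.5 mg/h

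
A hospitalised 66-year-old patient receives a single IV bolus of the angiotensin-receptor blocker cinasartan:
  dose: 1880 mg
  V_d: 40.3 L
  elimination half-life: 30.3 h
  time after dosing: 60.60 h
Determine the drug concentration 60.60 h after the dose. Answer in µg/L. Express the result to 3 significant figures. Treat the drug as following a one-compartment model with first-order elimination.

11700 µg/L

C₀ = Dose / Vd = 1880 / 40.3 = 46.65 mg/L
k = ln2 / t½ = 0.693147 / 30.3 = 0.02288 h⁻¹
t / t½ = 60.60 / 30.3 = 2 half-lives
C = C₀ × (1/2)^2 = 46.65 × 0.2500 = 11.66 mg/L
Convert: 11.66 mg/L × 1000 = 11660 µg/L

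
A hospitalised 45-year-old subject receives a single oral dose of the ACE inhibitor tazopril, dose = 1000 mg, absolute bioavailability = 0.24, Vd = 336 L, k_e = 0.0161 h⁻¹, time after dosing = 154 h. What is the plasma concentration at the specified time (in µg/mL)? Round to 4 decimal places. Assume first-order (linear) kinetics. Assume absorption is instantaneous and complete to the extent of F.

0.0599 µg/mL

Amount reaching circulation = F × Dose = 0.24 × 1000 = 240.0 mg
C₀ = F·Dose / Vd = 240.0 / 336 = 0.7143 mg/L
C = C₀ · e^(−k·t) = 0.7143 × e^(−0.01610 × 154)
  = 0.7143 × 0.08379 = 0.05985 mg/L
(0.05985 mg/L = 0.05985 µg/mL)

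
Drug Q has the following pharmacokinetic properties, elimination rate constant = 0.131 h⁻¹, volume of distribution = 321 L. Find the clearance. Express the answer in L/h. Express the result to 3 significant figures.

CL = k × Vd = 0.131 × 321 = 42.05 L/h

42.1 L/h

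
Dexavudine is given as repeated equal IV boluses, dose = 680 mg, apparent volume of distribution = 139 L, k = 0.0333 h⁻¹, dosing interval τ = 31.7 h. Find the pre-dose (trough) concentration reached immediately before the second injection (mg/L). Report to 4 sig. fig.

1.702 mg/L

C₀ per dose = Dose / Vd = 680 / 139 = 4.892 mg/L
Fraction remaining after one interval: r = e^(−kτ) = e^(−0.03330 × 31.7) = 0.3480
Before dose 2, 1 dose has been given (aged 1τ).
C_trough = C₀ × r = 4.892 × 0.3480 = 1.702 mg/L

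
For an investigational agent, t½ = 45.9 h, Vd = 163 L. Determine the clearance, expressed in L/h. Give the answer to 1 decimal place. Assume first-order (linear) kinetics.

2.5 L/h

k = ln2 / t½ = 0.693147 / 45.9 = 0.01510 h⁻¹
CL = k × Vd = 0.01510 × 163 = 2.461 L/h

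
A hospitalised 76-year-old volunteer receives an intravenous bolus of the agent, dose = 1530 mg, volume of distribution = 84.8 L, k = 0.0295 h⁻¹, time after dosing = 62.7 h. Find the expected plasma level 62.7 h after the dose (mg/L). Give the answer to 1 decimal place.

C₀ = Dose / Vd = 1530 / 84.8 = 18.04 mg/L
C = C₀ · e^(−k·t) = 18.04 × e^(−0.02950 × 62.7)
  = 18.04 × 0.1573 = 2.838 mg/L

2.8 mg/L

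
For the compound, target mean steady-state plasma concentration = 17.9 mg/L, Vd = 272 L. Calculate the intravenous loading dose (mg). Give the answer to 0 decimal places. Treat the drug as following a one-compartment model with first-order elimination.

LD = Css × Vd = 17.9 × 272 = 4869 mg

4869 mg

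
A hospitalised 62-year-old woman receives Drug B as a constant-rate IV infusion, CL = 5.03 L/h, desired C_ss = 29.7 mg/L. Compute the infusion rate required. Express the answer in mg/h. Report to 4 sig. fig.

At steady state, infusion rate R₀ = Css × CL = 29.7 × 5.030 = 149.4 mg/h

149.4 mg/h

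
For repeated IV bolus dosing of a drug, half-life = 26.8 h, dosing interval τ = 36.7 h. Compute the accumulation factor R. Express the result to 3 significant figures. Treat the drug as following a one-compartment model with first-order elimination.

1.63

k = ln2 / t½ = 0.693147 / 26.8 = 0.02586 h⁻¹
e^(−kτ) = e^(−0.02586 × 36.7) = 0.3871
Accumulation ratio R = 1 / (1 − e^(−kτ)) = 1 / (1 − 0.3871) = 1.632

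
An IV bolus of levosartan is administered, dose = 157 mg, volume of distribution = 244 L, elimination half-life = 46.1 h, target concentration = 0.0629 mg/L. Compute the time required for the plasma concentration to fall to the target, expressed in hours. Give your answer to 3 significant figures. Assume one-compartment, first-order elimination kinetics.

C₀ = Dose / Vd = 157.0 / 244 = 0.6434 mg/L
k = ln2 / t½ = 0.693147 / 46.1 = 0.01504 h⁻¹
t = ln(C₀ / C) / k = ln(0.6434 / 0.0629) / 0.01504
  = ln(10.23) / 0.01504 = 2.325 / 0.01504 = 154.6 h

155 h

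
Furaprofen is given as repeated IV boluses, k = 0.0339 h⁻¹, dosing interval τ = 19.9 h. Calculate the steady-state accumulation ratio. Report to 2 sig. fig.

2.0

e^(−kτ) = e^(−0.03390 × 19.9) = 0.5094
Accumulation ratio R = 1 / (1 − e^(−kτ)) = 1 / (1 − 0.5094) = 2.038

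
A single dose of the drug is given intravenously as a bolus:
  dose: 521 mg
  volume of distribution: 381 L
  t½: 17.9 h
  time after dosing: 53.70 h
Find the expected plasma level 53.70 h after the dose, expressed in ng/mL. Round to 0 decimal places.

171 ng/mL

C₀ = Dose / Vd = 521.0 / 381 = 1.367 mg/L
k = ln2 / t½ = 0.693147 / 17.9 = 0.03872 h⁻¹
t / t½ = 53.70 / 17.9 = 3 half-lives
C = C₀ × (1/2)^3 = 1.367 × 0.1250 = 0.1709 mg/L
Convert: 0.1709 mg/L × 1000 = 170.9 ng/mL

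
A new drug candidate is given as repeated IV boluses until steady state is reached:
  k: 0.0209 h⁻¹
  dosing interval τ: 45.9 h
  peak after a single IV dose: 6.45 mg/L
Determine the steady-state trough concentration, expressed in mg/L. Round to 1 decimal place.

e^(−kτ) = e^(−0.02090 × 45.9) = 0.3832
Accumulation ratio R = 1 / (1 − e^(−kτ)) = 1 / (1 − 0.3832) = 1.621
Steady-state trough = C₀ × R × e^(−kτ) = 6.45 × 1.621 × 0.3832 = 4.007 mg/L

4.0 mg/L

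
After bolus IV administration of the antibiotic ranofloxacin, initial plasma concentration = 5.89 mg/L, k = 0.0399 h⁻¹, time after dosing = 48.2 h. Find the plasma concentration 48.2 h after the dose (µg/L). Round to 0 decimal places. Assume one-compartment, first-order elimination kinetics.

861 µg/L

C = C₀ · e^(−k·t) = 5.890 × e^(−0.03990 × 48.2)
  = 5.890 × 0.1461 = 0.8605 mg/L
Convert: 0.8605 mg/L × 1000 = 860.5 µg/L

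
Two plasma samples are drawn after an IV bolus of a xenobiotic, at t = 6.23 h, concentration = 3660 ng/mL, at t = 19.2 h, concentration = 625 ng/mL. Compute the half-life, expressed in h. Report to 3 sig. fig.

k = ln(C₁/C₂) / (t₂ − t₁) = ln(3660/625) / (19.2 − 6.23)
  = 1.767 / 12.97 = 0.1362 h⁻¹
t½ = ln2 / k = 0.693147 / 0.1362 = 5.089 h

5.09 h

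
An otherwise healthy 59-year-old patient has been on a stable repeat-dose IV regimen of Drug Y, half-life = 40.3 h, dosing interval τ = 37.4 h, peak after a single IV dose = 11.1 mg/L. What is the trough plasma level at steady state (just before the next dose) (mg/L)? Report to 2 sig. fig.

12 mg/L

k = ln2 / t½ = 0.693147 / 40.3 = 0.01720 h⁻¹
e^(−kτ) = e^(−0.01720 × 37.4) = 0.5256
Accumulation ratio R = 1 / (1 − e^(−kτ)) = 1 / (1 − 0.5256) = 2.108
Steady-state trough = C₀ × R × e^(−kτ) = 11.1 × 2.108 × 0.5256 = 12.30 mg/L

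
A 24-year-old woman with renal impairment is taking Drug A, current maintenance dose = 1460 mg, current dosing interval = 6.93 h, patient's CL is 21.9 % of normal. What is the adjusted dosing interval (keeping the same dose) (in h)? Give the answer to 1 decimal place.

To keep the same average steady-state level, dosing rate must scale with clearance.
CL ratio = 21.9 / 100 = 0.2190
New interval (same dose) = 6.93 / 0.2190 = 31.64 h

31.6 h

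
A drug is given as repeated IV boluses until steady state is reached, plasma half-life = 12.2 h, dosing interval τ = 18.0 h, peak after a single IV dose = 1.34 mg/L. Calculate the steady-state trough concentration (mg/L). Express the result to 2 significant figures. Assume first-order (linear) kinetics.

k = ln2 / t½ = 0.693147 / 12.2 = 0.05682 h⁻¹
e^(−kτ) = e^(−0.05682 × 18.0) = 0.3596
Accumulation ratio R = 1 / (1 − e^(−kτ)) = 1 / (1 − 0.3596) = 1.562
Steady-state trough = C₀ × R × e^(−kτ) = 1.34 × 1.562 × 0.3596 = 0.7527 mg/L

0.75 mg/L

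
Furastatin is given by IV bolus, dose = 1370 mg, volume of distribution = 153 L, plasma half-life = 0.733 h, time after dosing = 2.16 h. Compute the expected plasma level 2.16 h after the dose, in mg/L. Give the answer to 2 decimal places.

1.16 mg/L

C₀ = Dose / Vd = 1370 / 153 = 8.954 mg/L
k = ln2 / t½ = 0.693147 / 0.733 = 0.9456 h⁻¹
C = C₀ · e^(−k·t) = 8.954 × e^(−0.9456 × 2.16)
  = 8.954 × 0.1297 = 1.161 mg/L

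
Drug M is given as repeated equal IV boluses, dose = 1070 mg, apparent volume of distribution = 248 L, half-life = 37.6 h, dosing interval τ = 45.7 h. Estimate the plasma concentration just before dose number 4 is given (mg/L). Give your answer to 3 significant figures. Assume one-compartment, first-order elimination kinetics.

C₀ per dose = Dose / Vd = 1070 / 248 = 4.315 mg/L
k = ln2 / t½ = 0.693147 / 37.6 = 0.01843 h⁻¹
Fraction remaining after one interval: r = e^(−kτ) = e^(−0.01843 × 45.7) = 0.4307
Before dose 4, 3 doses have been given (aged 1τ, 2τ, 3τ).
C_trough = C₀ × (r + r² + … + r^3) = C₀ × r(1−r^3)/(1−r)
        = 4.315 × 0.4307 × (1 − 0.07990) / (1 − 0.4307) = 3.004 mg/L

3.00 mg/L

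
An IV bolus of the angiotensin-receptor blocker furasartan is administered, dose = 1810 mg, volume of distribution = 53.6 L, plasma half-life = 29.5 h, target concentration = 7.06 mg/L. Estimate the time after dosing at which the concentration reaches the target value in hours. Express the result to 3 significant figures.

66.6 h

C₀ = Dose / Vd = 1810 / 53.6 = 33.77 mg/L
k = ln2 / t½ = 0.693147 / 29.5 = 0.02350 h⁻¹
t = ln(C₀ / C) / k = ln(33.77 / 7.06) / 0.02350
  = ln(4.783) / 0.02350 = 1.565 / 0.02350 = 66.60 h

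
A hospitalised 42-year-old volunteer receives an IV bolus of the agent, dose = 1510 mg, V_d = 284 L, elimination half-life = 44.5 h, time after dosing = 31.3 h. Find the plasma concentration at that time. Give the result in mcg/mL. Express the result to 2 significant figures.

C₀ = Dose / Vd = 1510 / 284 = 5.317 mg/L
k = ln2 / t½ = 0.693147 / 44.5 = 0.01558 h⁻¹
C = C₀ · e^(−k·t) = 5.317 × e^(−0.01558 × 31.3)
  = 5.317 × 0.6141 = 3.265 mg/L
(3.265 mg/L = 3.265 mcg/mL)

3.3 mcg/mL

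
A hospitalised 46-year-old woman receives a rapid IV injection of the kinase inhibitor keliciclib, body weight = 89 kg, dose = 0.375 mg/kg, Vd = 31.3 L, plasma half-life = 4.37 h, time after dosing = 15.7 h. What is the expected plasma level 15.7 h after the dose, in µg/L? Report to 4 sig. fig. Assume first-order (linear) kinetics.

Total dose = 0.375 × 89 = 33.38 mg
C₀ = Dose / Vd = 33.38 / 31.3 = 1.066 mg/L
k = ln2 / t½ = 0.693147 / 4.37 = 0.1586 h⁻¹
C = C₀ · e^(−k·t) = 1.066 × e^(−0.1586 × 15.7)
  = 1.066 × 0.08291 = 0.08838 mg/L
Convert: 0.08838 mg/L × 1000 = 88.38 µg/L

88.38 µg/L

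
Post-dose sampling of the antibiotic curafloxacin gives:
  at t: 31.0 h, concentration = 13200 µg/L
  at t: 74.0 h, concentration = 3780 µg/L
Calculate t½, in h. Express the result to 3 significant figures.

23.8 h

k = ln(C₁/C₂) / (t₂ − t₁) = ln(13200/3780) / (74.0 − 31.0)
  = 1.250 / 43.00 = 0.02907 h⁻¹
t½ = ln2 / k = 0.693147 / 0.02907 = 23.84 h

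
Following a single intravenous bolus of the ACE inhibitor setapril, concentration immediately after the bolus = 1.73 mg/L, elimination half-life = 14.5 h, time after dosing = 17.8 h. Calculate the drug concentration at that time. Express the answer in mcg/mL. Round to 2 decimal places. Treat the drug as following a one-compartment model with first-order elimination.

k = ln2 / t½ = 0.693147 / 14.5 = 0.04780 h⁻¹
C = C₀ · e^(−k·t) = 1.730 × e^(−0.04780 × 17.8)
  = 1.730 × 0.4271 = 0.7389 mg/L
(0.7389 mg/L = 0.7389 mcg/mL)

0.74 mcg/mL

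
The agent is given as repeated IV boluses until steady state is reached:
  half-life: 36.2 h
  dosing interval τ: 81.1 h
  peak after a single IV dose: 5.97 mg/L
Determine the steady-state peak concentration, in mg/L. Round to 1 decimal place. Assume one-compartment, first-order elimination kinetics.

k = ln2 / t½ = 0.693147 / 36.2 = 0.01915 h⁻¹
e^(−kτ) = e^(−0.01915 × 81.1) = 0.2116
Accumulation ratio R = 1 / (1 − e^(−kτ)) = 1 / (1 − 0.2116) = 1.268
Steady-state peak = C₀ × R = 5.97 × 1.268 = 7.570 mg/L

7.6 mg/L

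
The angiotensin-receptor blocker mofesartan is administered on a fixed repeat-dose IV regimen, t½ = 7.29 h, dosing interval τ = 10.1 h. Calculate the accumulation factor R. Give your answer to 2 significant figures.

k = ln2 / t½ = 0.693147 / 7.29 = 0.09508 h⁻¹
e^(−kτ) = e^(−0.09508 × 10.1) = 0.3828
Accumulation ratio R = 1 / (1 − e^(−kτ)) = 1 / (1 − 0.3828) = 1.620

1.6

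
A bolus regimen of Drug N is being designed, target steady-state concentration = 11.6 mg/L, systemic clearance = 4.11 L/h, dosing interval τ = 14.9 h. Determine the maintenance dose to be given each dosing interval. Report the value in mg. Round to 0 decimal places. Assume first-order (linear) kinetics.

At steady state, Dose/τ = Css × CL.
Dose = Css × CL × τ = 11.6 × 4.110 × 14.9 = 710.4 mg

710 mg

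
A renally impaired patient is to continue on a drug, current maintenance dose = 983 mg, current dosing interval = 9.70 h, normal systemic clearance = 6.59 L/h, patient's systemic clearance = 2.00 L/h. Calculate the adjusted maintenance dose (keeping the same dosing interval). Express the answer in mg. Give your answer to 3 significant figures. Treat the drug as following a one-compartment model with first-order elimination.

298 mg

To keep the same average steady-state level, dosing rate must scale with clearance.
CL ratio = 2.00 / 6.59 = 0.3035
New dose (same interval) = 983 × 0.3035 = 298.3 mg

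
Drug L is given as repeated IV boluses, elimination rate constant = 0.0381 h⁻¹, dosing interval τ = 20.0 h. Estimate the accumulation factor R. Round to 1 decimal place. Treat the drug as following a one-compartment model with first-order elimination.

1.9

e^(−kτ) = e^(−0.03810 × 20.0) = 0.4667
Accumulation ratio R = 1 / (1 − e^(−kτ)) = 1 / (1 − 0.4667) = 1.875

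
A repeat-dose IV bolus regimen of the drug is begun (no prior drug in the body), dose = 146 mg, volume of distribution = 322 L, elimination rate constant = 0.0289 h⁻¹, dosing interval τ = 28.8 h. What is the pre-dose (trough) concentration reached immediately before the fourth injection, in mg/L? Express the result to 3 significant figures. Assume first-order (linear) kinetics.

0.320 mg/L

C₀ per dose = Dose / Vd = 146 / 322 = 0.4534 mg/L
Fraction remaining after one interval: r = e^(−kτ) = e^(−0.02890 × 28.8) = 0.4350
Before dose 4, 3 doses have been given (aged 1τ, 2τ, 3τ).
C_trough = C₀ × (r + r² + … + r^3) = C₀ × r(1−r^3)/(1−r)
        = 0.4534 × 0.4350 × (1 − 0.08231) / (1 − 0.4350) = 0.3203 mg/L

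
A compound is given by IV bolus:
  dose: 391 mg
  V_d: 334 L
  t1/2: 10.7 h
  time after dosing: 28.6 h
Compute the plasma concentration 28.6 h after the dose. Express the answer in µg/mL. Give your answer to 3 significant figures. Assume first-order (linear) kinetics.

C₀ = Dose / Vd = 391.0 / 334 = 1.171 mg/L
k = ln2 / t½ = 0.693147 / 10.7 = 0.06478 h⁻¹
C = C₀ · e^(−k·t) = 1.171 × e^(−0.06478 × 28.6)
  = 1.171 × 0.1568 = 0.1836 mg/L
(0.1836 mg/L = 0.1836 µg/mL)

0.184 µg/mL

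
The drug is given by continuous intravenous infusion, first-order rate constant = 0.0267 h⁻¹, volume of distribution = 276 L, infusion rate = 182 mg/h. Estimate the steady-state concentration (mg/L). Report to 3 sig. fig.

24.7 mg/L

CL = k × Vd = 0.02670 × 276 = 7.369 L/h
At steady state Css = R₀ / CL = 182 / 7.369 = 24.70 mg/L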